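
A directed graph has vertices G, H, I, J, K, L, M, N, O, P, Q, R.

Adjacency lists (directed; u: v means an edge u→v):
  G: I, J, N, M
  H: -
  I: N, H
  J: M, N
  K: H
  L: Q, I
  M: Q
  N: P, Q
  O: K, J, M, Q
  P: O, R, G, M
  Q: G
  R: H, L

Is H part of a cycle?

No

H lies on a cycle iff there is a path from H back to itself.
Exploring from H, it never reaches itself; equivalently, its strongly connected component is a singleton.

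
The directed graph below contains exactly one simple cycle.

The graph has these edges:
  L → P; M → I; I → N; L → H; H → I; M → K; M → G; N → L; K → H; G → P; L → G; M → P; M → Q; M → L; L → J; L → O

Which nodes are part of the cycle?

DFS with gray/black marking from L:
L gray
  G gray
    P gray
    P black
  G black
  J gray
  J black
  L→P: P black — skip
  O gray
  O black
  H gray
    I gray
      N gray
        N→L: L is gray → back edge
Back edge closes the cycle L → H → I → N → L; its vertices are {H, I, L, N}.

H, I, L, N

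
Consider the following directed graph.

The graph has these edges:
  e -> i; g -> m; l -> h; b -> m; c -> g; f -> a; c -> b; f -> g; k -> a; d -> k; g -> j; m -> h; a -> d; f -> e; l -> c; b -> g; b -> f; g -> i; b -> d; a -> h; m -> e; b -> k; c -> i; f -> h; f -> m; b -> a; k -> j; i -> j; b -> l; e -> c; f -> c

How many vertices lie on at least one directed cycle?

10

A vertex is on a directed cycle iff it belongs to a strongly connected component of size ≥ 2 (or has a self-loop).
The vertices on cycles are {a, b, c, d, e, f, g, k, l, m} — 10 in total.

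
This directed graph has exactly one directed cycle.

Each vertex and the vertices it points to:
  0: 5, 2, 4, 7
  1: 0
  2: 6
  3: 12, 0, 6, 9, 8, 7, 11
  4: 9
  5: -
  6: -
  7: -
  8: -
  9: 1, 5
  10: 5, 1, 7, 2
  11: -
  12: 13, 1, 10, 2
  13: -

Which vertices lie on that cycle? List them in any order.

0, 1, 4, 9

DFS with gray/black marking from 0:
0 gray
  5 gray
  5 black
  2 gray
    6 gray
    6 black
  2 black
  4 gray
    9 gray
      1 gray
        1→0: 0 is gray → back edge
Back edge closes the cycle 0 → 4 → 9 → 1 → 0; its vertices are {0, 1, 4, 9}.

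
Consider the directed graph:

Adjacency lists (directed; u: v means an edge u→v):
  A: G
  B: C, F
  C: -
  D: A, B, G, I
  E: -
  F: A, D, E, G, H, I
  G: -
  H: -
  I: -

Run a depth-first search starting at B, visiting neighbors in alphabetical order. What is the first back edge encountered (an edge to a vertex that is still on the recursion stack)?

D->B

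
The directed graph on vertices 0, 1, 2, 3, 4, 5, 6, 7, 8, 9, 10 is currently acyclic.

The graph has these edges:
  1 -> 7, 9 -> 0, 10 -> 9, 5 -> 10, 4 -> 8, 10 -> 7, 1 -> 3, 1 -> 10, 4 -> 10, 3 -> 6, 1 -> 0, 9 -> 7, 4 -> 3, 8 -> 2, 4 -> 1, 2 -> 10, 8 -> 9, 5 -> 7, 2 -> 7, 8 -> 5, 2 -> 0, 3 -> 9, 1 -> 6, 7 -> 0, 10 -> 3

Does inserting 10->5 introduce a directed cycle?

Adding 10→5 creates a cycle iff 5 can already reach 10.
Path from 5: 5 → 10.
So 5 → … → 10 → 5 is a cycle.

Yes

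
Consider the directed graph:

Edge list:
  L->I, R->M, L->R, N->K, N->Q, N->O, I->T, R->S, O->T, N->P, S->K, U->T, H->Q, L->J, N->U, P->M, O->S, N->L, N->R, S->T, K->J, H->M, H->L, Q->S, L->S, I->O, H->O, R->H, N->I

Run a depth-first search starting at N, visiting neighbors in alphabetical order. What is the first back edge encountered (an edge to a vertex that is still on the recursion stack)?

DFS from N (visiting neighbors in alphabetical order); mark gray on enter, black on exit:
N gray
  I gray
    O gray
      S gray
        K gray
          J gray
          J black
        K black
        T gray
        T black
      S black
      O→T: T black — skip
    O black
    I→T: T black — skip
  I black
  N→K: K black — skip
  L gray
    L→I: I black — skip
    L→J: J black — skip
    R gray
      H gray
        H→L: L is gray → back edge
First back edge: H → L.

H→L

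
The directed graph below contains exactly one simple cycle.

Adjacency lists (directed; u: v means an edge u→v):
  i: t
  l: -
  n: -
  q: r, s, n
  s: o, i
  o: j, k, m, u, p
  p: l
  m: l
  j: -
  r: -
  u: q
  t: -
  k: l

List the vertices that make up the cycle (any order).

DFS with gray/black marking from s:
s gray
  o gray
    j gray
    j black
    k gray
      l gray
      l black
    k black
    m gray
      m→l: l black — skip
    m black
    u gray
      q gray
        r gray
        r black
        q→s: s is gray → back edge
Back edge closes the cycle s → o → u → q → s; its vertices are {o, q, s, u}.

o, q, s, u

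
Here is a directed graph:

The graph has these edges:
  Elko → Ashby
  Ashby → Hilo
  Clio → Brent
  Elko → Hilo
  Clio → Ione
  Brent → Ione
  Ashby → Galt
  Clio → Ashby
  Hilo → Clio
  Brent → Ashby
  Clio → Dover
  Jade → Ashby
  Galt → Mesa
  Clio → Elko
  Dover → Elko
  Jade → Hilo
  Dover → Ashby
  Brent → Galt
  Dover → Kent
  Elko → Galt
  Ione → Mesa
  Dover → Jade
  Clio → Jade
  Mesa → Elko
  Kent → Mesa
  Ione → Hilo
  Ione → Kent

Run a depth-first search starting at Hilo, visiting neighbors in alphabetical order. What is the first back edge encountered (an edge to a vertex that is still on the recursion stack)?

DFS from Hilo (visiting neighbors in alphabetical order); mark gray on enter, black on exit:
Hilo gray
  Clio gray
    Ashby gray
      Galt gray
        Mesa gray
          Elko gray
            Elko→Ashby: Ashby is gray → back edge
First back edge: Elko → Ashby.

Elko->Ashby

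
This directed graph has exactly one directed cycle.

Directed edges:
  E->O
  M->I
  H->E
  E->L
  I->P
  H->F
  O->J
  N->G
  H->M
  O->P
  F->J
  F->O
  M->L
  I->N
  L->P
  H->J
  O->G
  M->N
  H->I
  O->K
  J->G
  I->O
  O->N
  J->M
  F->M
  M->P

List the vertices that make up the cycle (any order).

I, J, M, O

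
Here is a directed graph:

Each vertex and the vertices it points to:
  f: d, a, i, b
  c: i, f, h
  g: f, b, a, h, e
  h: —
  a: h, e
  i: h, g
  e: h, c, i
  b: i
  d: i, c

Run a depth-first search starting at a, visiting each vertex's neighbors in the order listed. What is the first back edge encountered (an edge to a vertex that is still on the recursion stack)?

DFS from a (visiting each vertex's neighbors in the order listed); mark gray on enter, black on exit:
a gray
  h gray
  h black
  e gray
    e→h: h black — skip
    c gray
      i gray
        i→h: h black — skip
        g gray
          f gray
            d gray
              d→i: i is gray → back edge
First back edge: d → i.

d→i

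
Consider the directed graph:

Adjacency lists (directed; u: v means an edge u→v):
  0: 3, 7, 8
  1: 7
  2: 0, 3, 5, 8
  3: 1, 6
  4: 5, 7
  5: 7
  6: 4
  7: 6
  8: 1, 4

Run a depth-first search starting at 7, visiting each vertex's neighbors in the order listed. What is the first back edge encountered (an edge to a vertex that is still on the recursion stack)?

5->7

DFS from 7 (visiting each vertex's neighbors in the order listed); mark gray on enter, black on exit:
7 gray
  6 gray
    4 gray
      5 gray
        5→7: 7 is gray → back edge
First back edge: 5 → 7.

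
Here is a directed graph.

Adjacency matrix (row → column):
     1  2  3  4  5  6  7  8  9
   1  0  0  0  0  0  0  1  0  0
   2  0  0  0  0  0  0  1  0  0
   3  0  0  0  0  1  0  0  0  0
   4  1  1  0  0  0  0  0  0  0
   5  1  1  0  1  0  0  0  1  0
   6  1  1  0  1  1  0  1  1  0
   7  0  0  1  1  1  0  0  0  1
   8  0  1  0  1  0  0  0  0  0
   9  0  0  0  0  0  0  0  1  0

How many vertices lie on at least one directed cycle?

A vertex is on a directed cycle iff it belongs to a strongly connected component of size ≥ 2 (or has a self-loop).
The vertices on cycles are {1, 2, 3, 4, 5, 7, 8, 9} — 8 in total.

8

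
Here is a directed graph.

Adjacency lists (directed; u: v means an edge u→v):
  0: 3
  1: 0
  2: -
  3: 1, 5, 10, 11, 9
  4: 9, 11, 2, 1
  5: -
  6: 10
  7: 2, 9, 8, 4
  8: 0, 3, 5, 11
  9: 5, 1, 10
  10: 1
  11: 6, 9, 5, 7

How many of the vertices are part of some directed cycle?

A vertex is on a directed cycle iff it belongs to a strongly connected component of size ≥ 2 (or has a self-loop).
The vertices on cycles are {0, 1, 3, 4, 6, 7, 8, 9, 10, 11} — 10 in total.

10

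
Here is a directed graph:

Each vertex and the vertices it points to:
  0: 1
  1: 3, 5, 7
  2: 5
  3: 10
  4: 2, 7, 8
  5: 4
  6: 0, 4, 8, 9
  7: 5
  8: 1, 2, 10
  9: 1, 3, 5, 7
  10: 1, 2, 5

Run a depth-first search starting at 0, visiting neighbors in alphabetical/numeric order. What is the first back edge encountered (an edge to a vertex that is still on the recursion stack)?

10→1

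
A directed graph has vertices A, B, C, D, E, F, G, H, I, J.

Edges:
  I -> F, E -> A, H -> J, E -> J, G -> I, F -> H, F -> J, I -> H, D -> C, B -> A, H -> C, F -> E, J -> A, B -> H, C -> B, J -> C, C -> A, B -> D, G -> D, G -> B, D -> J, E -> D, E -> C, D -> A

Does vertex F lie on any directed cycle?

No

F lies on a cycle iff there is a path from F back to itself.
Exploring from F, it never reaches itself; equivalently, its strongly connected component is a singleton.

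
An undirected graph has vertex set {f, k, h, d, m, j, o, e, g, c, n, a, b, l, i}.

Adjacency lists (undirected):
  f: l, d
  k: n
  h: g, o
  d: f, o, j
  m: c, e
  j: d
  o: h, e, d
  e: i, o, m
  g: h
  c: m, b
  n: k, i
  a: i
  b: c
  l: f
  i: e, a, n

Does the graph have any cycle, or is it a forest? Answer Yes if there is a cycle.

No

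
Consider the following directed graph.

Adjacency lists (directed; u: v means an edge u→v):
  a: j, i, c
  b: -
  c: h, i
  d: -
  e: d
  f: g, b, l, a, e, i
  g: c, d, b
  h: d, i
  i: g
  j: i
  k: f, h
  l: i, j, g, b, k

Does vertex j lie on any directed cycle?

No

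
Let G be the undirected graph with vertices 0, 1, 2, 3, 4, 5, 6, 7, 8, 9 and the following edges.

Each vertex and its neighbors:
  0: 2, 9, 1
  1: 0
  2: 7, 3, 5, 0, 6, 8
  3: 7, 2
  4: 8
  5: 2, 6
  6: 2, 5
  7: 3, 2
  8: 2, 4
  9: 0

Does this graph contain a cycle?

Yes

DFS, tracking each vertex's parent; an edge to a visited non-parent vertex closes a cycle.
Start from 2:
visit 2 (parent –)
  visit 7 (parent 2)
    visit 3 (parent 7)
      3–7: parent, skip
      3–2: 2 visited and ≠ parent → cycle
Cycle: 2 – 7 – 3 – 2.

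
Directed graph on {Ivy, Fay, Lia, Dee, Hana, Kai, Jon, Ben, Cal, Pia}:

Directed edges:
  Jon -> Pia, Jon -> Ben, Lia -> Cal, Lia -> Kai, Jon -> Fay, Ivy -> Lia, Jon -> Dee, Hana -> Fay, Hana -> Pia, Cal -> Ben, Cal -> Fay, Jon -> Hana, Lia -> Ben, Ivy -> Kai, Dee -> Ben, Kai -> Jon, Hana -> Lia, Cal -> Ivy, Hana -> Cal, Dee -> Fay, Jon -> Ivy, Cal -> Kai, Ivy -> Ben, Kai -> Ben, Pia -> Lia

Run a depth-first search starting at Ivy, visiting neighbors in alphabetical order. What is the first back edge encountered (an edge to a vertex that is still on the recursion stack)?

DFS from Ivy (visiting neighbors in alphabetical order); mark gray on enter, black on exit:
Ivy gray
  Ben gray
  Ben black
  Kai gray
    Kai→Ben: Ben black — skip
    Jon gray
      Jon→Ben: Ben black — skip
      Dee gray
        Dee→Ben: Ben black — skip
        Fay gray
        Fay black
      Dee black
      Jon→Fay: Fay black — skip
      Hana gray
        Cal gray
          Cal→Ben: Ben black — skip
          Cal→Fay: Fay black — skip
          Cal→Ivy: Ivy is gray → back edge
First back edge: Cal → Ivy.

Cal->Ivy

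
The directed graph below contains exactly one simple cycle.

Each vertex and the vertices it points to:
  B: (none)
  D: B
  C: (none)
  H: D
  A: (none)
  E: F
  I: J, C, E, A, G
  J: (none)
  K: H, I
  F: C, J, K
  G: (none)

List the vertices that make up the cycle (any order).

E, F, I, K

DFS with gray/black marking from K:
K gray
  H gray
    D gray
      B gray
      B black
    D black
  H black
  I gray
    J gray
    J black
    C gray
    C black
    E gray
      F gray
        F→C: C black — skip
        F→J: J black — skip
        F→K: K is gray → back edge
Back edge closes the cycle K → I → E → F → K; its vertices are {E, F, I, K}.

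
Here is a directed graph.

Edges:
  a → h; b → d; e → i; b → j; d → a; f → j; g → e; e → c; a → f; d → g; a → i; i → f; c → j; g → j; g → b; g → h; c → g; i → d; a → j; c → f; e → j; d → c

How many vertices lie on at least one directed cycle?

7

A vertex is on a directed cycle iff it belongs to a strongly connected component of size ≥ 2 (or has a self-loop).
The vertices on cycles are {a, b, c, d, e, g, i} — 7 in total.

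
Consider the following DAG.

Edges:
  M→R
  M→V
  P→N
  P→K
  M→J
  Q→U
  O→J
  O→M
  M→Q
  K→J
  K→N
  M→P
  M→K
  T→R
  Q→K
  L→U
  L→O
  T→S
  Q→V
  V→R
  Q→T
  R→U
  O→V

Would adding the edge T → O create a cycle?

Yes

Adding T→O creates a cycle iff O can already reach T.
Path from O: O → M → Q → T.
So O → … → T → O is a cycle.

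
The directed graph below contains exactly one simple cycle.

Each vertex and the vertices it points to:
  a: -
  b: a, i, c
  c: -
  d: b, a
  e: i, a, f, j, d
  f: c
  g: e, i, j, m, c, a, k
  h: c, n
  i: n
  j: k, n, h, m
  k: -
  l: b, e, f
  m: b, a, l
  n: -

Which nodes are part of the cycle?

DFS with gray/black marking from e:
e gray
  i gray
    n gray
    n black
  i black
  a gray
  a black
  f gray
    c gray
    c black
  f black
  j gray
    k gray
    k black
    j→n: n black — skip
    h gray
      h→c: c black — skip
      h→n: n black — skip
    h black
    m gray
      b gray
        b→a: a black — skip
        b→i: i black — skip
        b→c: c black — skip
      b black
      m→a: a black — skip
      l gray
        l→b: b black — skip
        l→e: e is gray → back edge
Back edge closes the cycle e → j → m → l → e; its vertices are {e, j, l, m}.

e, j, l, m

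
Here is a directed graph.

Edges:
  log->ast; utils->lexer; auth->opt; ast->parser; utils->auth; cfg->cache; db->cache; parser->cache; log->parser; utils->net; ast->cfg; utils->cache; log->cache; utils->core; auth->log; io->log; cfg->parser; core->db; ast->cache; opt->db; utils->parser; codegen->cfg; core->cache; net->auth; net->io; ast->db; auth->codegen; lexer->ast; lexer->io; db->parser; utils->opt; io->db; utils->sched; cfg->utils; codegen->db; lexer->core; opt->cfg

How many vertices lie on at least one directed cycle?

10

A vertex is on a directed cycle iff it belongs to a strongly connected component of size ≥ 2 (or has a self-loop).
The vertices on cycles are {io, ast, cfg, log, net, opt, auth, lexer, utils, codegen} — 10 in total.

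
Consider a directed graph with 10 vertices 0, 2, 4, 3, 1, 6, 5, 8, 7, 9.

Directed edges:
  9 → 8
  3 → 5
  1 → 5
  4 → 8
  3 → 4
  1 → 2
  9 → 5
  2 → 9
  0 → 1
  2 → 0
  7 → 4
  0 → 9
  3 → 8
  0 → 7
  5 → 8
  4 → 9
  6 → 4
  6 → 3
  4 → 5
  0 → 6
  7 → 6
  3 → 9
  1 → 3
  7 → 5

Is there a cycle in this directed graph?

Yes

DFS with white/gray/black marking, starting from 9:
9 gray
  5 gray
    8 gray
    8 black
  5 black
  9→8: 8 black — skip
9 black
0 gray
  1 gray
    2 gray
      2→9: 9 black — skip
      2→0: 0 is gray → back edge
Back edge found, so a cycle exists: 0 → 1 → 2 → 0.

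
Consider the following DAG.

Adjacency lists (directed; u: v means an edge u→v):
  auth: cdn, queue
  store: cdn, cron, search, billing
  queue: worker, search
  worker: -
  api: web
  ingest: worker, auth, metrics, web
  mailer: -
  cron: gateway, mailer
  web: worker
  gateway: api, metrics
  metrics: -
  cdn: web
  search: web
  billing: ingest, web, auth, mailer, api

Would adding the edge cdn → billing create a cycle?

Yes

Adding cdn→billing creates a cycle iff billing can already reach cdn.
Path from billing: billing → auth → cdn.
So billing → … → cdn → billing is a cycle.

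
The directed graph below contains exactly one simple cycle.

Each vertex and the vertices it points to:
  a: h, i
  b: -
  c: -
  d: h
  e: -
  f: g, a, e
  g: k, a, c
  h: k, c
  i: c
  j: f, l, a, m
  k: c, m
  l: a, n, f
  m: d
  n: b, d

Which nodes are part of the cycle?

d, h, k, m

DFS with gray/black marking from m:
m gray
  d gray
    h gray
      k gray
        c gray
        c black
        k→m: m is gray → back edge
Back edge closes the cycle m → d → h → k → m; its vertices are {d, h, k, m}.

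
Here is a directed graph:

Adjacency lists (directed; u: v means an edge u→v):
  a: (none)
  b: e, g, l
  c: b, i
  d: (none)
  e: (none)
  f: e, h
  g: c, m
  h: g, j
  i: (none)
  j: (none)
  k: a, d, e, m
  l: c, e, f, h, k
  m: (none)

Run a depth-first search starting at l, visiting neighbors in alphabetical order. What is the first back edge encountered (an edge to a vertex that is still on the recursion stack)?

DFS from l (visiting neighbors in alphabetical order); mark gray on enter, black on exit:
l gray
  c gray
    b gray
      e gray
      e black
      g gray
        g→c: c is gray → back edge
First back edge: g → c.

g→c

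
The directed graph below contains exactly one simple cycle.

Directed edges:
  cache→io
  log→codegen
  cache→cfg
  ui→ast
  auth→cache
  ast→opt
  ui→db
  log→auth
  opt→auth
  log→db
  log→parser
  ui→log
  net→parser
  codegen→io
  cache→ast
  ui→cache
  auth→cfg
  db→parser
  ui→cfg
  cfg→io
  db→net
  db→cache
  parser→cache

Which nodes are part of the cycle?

ast, opt, auth, cache

DFS with gray/black marking from ast:
ast gray
  opt gray
    auth gray
      cfg gray
        io gray
        io black
      cfg black
      cache gray
        cache→cfg: cfg black — skip
        cache→io: io black — skip
        cache→ast: ast is gray → back edge
Back edge closes the cycle ast → opt → auth → cache → ast; its vertices are {ast, opt, auth, cache}.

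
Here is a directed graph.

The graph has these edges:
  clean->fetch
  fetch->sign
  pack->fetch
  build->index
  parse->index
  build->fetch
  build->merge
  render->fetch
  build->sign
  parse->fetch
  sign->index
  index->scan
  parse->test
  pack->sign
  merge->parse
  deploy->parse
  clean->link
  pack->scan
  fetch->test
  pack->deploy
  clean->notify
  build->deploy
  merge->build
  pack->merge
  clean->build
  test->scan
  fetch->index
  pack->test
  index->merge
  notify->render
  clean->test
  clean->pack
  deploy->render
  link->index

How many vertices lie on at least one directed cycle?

A vertex is on a directed cycle iff it belongs to a strongly connected component of size ≥ 2 (or has a self-loop).
The vertices on cycles are {sign, build, fetch, index, merge, parse, deploy, render} — 8 in total.

8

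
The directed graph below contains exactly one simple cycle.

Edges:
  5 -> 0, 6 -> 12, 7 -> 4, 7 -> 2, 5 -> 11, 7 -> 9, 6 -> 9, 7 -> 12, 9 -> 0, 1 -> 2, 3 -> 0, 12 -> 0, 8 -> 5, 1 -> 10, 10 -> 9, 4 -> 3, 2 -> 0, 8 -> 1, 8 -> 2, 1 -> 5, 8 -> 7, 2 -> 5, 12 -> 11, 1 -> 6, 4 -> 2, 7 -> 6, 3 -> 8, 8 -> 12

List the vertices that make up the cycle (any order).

DFS with gray/black marking from 8:
8 gray
  1 gray
    2 gray
      5 gray
        0 gray
        0 black
        11 gray
        11 black
      5 black
      2→0: 0 black — skip
    2 black
    1→5: 5 black — skip
    6 gray
      9 gray
        9→0: 0 black — skip
      9 black
      12 gray
        12→11: 11 black — skip
        12→0: 0 black — skip
      12 black
    6 black
    10 gray
      10→9: 9 black — skip
    10 black
  1 black
  8→12: 12 black — skip
  7 gray
    7→2: 2 black — skip
    4 gray
      3 gray
        3→0: 0 black — skip
        3→8: 8 is gray → back edge
Back edge closes the cycle 8 → 7 → 4 → 3 → 8; its vertices are {3, 4, 7, 8}.

3, 4, 7, 8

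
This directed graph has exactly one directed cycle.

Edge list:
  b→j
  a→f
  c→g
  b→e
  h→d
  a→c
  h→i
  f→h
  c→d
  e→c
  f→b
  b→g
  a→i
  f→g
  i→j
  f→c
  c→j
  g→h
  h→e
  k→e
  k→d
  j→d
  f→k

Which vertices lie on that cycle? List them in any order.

c, e, g, h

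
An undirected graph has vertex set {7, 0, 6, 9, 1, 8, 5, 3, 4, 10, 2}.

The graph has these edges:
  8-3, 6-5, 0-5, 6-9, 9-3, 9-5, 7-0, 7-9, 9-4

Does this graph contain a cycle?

Yes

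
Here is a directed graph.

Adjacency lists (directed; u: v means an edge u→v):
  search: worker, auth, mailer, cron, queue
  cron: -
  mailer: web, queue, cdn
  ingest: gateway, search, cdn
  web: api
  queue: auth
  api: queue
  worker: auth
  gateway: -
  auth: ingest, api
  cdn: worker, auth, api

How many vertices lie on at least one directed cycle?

9

A vertex is on a directed cycle iff it belongs to a strongly connected component of size ≥ 2 (or has a self-loop).
The vertices on cycles are {api, cdn, web, auth, queue, ingest, mailer, search, worker} — 9 in total.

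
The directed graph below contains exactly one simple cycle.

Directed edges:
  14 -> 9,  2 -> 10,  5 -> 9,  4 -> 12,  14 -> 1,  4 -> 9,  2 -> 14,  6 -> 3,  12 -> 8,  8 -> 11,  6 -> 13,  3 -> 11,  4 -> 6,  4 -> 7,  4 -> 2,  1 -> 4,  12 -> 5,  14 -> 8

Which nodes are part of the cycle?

1, 2, 4, 14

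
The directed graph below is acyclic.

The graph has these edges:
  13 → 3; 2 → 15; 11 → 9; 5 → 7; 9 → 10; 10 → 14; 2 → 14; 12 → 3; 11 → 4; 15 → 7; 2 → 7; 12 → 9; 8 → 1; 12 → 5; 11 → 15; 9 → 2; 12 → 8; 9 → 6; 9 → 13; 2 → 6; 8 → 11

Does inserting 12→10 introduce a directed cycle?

No

Adding 12→10 creates a cycle iff 10 can already reach 12.
Explore from 10: no path reaches 12. The graph stays acyclic.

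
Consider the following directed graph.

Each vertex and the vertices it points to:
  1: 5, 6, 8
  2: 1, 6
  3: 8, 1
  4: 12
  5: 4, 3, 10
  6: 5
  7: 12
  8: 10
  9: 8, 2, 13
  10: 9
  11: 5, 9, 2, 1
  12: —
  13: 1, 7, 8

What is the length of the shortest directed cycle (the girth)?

For each vertex v, BFS finds the shortest path from v back to v.
The shortest such closed walk is 9 → 8 → 10 → 9, length 3.

3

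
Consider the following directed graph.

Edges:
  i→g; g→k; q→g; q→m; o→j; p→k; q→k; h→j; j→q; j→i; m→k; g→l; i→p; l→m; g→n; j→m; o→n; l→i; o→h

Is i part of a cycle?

i is on a cycle iff i can reach itself via ≥1 edge.
i → g → l → i — yes.

Yes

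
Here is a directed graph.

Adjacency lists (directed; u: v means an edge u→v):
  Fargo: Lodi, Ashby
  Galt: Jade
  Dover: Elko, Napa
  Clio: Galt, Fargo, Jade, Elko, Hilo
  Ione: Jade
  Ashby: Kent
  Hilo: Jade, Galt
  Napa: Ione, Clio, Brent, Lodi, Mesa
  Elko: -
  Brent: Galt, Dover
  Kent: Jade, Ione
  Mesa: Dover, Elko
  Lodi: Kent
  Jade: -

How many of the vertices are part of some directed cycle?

A vertex is on a directed cycle iff it belongs to a strongly connected component of size ≥ 2 (or has a self-loop).
The vertices on cycles are {Mesa, Napa, Brent, Dover} — 4 in total.

4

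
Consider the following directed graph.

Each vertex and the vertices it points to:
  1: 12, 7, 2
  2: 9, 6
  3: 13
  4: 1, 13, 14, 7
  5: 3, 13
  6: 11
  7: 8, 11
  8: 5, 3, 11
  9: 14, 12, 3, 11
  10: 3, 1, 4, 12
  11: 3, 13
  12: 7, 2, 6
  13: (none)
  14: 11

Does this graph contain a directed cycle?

Yes

DFS with white/gray/black marking, starting from 8:
8 gray
  5 gray
    3 gray
      13 gray
      13 black
    3 black
    5→13: 13 black — skip
  5 black
  8→3: 3 black — skip
  11 gray
    11→3: 3 black — skip
    11→13: 13 black — skip
  11 black
8 black
1 gray
  12 gray
    7 gray
      7→8: 8 black — skip
      7→11: 11 black — skip
    7 black
    2 gray
      9 gray
        14 gray
          14→11: 11 black — skip
        14 black
        9→12: 12 is gray → back edge
Back edge found, so a cycle exists: 12 → 2 → 9 → 12.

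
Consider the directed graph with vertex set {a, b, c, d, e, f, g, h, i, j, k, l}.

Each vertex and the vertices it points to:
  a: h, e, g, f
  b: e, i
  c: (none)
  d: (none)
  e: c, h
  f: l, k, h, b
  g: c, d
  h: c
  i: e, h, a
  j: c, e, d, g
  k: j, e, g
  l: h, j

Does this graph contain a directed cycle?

Yes

DFS with white/gray/black marking, starting from f:
f gray
  l gray
    h gray
      c gray
      c black
    h black
    j gray
      j→c: c black — skip
      e gray
        e→c: c black — skip
        e→h: h black — skip
      e black
      d gray
      d black
      g gray
        g→c: c black — skip
        g→d: d black — skip
      g black
    j black
  l black
  k gray
    k→j: j black — skip
    k→e: e black — skip
    k→g: g black — skip
  k black
  f→h: h black — skip
  b gray
    b→e: e black — skip
    i gray
      i→e: e black — skip
      i→h: h black — skip
      a gray
        a→h: h black — skip
        a→e: e black — skip
        a→g: g black — skip
        a→f: f is gray → back edge
Back edge found, so a cycle exists: f → b → i → a → f.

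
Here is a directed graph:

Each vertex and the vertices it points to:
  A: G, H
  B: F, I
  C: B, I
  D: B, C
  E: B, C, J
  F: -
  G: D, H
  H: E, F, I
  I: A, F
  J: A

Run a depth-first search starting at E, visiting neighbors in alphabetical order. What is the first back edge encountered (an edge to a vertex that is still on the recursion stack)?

D->B

DFS from E (visiting neighbors in alphabetical order); mark gray on enter, black on exit:
E gray
  B gray
    F gray
    F black
    I gray
      A gray
        G gray
          D gray
            D→B: B is gray → back edge
First back edge: D → B.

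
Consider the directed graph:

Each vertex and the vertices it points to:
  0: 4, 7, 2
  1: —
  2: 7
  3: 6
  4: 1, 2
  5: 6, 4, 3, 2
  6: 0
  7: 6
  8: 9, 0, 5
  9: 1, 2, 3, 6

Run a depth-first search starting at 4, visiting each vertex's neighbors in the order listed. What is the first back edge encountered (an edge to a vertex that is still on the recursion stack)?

DFS from 4 (visiting each vertex's neighbors in the order listed); mark gray on enter, black on exit:
4 gray
  1 gray
  1 black
  2 gray
    7 gray
      6 gray
        0 gray
          0→4: 4 is gray → back edge
First back edge: 0 → 4.

0→4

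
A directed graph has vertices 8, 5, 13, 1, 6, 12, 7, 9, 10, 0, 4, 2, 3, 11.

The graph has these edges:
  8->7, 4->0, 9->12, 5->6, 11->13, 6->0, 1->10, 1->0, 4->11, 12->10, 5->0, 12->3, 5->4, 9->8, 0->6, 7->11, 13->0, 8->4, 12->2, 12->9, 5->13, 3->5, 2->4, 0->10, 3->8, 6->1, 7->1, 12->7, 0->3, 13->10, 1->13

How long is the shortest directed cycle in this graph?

2

For each vertex v, BFS finds the shortest path from v back to v.
The shortest such closed walk is 12 → 9 → 12, length 2.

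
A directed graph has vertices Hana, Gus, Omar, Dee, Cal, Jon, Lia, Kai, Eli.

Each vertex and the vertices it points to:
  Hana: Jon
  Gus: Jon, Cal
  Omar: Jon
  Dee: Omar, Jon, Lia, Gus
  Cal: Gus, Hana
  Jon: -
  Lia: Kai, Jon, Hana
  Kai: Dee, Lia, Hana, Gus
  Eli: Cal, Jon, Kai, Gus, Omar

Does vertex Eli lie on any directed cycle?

No

Eli lies on a cycle iff there is a path from Eli back to itself.
Exploring from Eli, it never reaches itself; equivalently, its strongly connected component is a singleton.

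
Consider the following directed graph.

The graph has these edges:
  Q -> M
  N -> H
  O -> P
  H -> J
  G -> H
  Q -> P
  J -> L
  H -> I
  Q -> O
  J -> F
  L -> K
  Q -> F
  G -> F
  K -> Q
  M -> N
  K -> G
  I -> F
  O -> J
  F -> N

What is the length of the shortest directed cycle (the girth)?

4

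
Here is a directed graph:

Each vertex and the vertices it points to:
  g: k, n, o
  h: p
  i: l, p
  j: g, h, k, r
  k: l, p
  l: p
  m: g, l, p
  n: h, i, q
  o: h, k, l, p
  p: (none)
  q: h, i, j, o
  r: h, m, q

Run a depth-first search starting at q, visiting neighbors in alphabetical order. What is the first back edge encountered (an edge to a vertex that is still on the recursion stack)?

DFS from q (visiting neighbors in alphabetical order); mark gray on enter, black on exit:
q gray
  h gray
    p gray
    p black
  h black
  i gray
    l gray
      l→p: p black — skip
    l black
    i→p: p black — skip
  i black
  j gray
    g gray
      k gray
        k→l: l black — skip
        k→p: p black — skip
      k black
      n gray
        n→h: h black — skip
        n→i: i black — skip
        n→q: q is gray → back edge
First back edge: n → q.

n→q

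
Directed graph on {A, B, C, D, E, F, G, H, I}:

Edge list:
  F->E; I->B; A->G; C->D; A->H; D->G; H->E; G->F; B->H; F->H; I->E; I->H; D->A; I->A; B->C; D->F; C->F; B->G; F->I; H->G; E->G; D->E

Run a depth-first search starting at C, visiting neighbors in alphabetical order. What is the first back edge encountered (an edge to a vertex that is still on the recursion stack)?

DFS from C (visiting neighbors in alphabetical order); mark gray on enter, black on exit:
C gray
  D gray
    A gray
      G gray
        F gray
          E gray
            E→G: G is gray → back edge
First back edge: E → G.

E→G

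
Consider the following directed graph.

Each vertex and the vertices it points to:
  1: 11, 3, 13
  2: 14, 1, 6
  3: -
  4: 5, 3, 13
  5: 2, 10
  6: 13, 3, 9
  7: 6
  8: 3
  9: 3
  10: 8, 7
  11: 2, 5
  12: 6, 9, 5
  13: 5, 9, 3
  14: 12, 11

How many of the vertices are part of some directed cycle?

10

A vertex is on a directed cycle iff it belongs to a strongly connected component of size ≥ 2 (or has a self-loop).
The vertices on cycles are {1, 2, 5, 6, 7, 10, 11, 12, 13, 14} — 10 in total.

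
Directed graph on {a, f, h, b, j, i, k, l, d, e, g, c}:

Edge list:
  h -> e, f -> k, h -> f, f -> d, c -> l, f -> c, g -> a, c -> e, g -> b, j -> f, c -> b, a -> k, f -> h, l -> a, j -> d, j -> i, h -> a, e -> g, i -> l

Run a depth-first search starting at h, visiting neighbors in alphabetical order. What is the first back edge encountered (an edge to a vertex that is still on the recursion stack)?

f->h

DFS from h (visiting neighbors in alphabetical order); mark gray on enter, black on exit:
h gray
  a gray
    k gray
    k black
  a black
  e gray
    g gray
      g→a: a black — skip
      b gray
      b black
    g black
  e black
  f gray
    c gray
      c→b: b black — skip
      c→e: e black — skip
      l gray
        l→a: a black — skip
      l black
    c black
    d gray
    d black
    f→h: h is gray → back edge
First back edge: f → h.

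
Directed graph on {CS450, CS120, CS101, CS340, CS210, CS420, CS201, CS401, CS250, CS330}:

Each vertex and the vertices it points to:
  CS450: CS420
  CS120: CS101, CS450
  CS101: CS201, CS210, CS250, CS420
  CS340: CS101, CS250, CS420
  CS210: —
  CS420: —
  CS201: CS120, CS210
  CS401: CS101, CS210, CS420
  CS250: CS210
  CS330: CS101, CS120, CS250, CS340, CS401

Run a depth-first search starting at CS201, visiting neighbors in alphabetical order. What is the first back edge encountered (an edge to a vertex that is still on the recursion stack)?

DFS from CS201 (visiting neighbors in alphabetical order); mark gray on enter, black on exit:
CS201 gray
  CS120 gray
    CS101 gray
      CS101→CS201: CS201 is gray → back edge
First back edge: CS101 → CS201.

CS101→CS201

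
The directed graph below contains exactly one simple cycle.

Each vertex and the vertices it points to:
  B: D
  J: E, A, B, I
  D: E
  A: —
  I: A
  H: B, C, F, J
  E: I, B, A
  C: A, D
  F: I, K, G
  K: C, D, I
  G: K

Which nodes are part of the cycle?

B, D, E

DFS with gray/black marking from E:
E gray
  I gray
    A gray
    A black
  I black
  B gray
    D gray
      D→E: E is gray → back edge
Back edge closes the cycle E → B → D → E; its vertices are {B, D, E}.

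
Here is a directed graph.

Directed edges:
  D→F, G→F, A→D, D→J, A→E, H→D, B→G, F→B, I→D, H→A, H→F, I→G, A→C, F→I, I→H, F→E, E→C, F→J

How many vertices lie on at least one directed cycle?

7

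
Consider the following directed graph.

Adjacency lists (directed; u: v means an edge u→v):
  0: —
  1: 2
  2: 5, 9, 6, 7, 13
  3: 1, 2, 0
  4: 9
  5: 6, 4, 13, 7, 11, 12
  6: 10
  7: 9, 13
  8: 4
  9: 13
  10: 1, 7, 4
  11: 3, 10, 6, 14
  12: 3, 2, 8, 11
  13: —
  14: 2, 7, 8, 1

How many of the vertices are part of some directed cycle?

A vertex is on a directed cycle iff it belongs to a strongly connected component of size ≥ 2 (or has a self-loop).
The vertices on cycles are {1, 2, 3, 5, 6, 10, 11, 12, 14} — 9 in total.

9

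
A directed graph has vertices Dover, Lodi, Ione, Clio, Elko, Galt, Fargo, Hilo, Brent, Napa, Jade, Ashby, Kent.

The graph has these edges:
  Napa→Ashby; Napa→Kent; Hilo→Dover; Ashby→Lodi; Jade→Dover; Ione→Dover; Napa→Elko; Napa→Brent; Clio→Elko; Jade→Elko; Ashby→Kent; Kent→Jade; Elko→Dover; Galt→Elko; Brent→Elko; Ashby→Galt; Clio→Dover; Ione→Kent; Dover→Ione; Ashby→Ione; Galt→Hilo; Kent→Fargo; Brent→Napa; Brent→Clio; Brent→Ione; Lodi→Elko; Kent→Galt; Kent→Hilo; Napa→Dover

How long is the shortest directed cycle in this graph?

2

For each vertex v, BFS finds the shortest path from v back to v.
The shortest such closed walk is Brent → Napa → Brent, length 2.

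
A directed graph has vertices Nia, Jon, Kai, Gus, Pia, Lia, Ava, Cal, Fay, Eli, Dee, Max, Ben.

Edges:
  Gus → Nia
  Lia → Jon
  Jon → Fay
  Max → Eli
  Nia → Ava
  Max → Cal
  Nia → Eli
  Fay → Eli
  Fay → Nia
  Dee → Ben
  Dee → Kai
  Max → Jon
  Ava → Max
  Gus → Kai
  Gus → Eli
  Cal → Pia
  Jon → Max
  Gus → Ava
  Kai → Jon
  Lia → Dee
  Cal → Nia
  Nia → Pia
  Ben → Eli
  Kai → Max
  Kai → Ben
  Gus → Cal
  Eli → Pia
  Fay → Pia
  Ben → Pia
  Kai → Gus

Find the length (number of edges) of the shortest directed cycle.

For each vertex v, BFS finds the shortest path from v back to v.
The shortest such closed walk is Kai → Gus → Kai, length 2.

2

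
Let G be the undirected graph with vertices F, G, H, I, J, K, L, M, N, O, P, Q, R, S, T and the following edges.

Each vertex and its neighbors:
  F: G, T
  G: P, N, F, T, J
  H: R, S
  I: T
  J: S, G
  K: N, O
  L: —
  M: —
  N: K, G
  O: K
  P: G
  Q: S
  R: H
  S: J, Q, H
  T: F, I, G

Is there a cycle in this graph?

DFS, tracking each vertex's parent; an edge to a visited non-parent vertex closes a cycle.
Start from Q:
visit Q (parent –)
  visit S (parent Q)
    visit J (parent S)
      J–S: parent, skip
      visit G (parent J)
        visit P (parent G)
          P–G: parent, skip
        visit N (parent G)
          visit K (parent N)
            K–N: parent, skip
            visit O (parent K)
              O–K: parent, skip
          N–G: parent, skip
        visit F (parent G)
          F–G: parent, skip
          visit T (parent F)
            T–F: parent, skip
            visit I (parent T)
              I–T: parent, skip
            T–G: G visited and ≠ parent → cycle
Cycle: G – F – T – G.

Yes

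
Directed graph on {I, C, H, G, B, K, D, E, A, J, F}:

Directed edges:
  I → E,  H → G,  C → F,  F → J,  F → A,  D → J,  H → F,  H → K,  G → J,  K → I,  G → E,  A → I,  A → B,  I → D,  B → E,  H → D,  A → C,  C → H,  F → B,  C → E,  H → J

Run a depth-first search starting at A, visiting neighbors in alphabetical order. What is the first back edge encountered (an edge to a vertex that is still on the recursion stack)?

F→A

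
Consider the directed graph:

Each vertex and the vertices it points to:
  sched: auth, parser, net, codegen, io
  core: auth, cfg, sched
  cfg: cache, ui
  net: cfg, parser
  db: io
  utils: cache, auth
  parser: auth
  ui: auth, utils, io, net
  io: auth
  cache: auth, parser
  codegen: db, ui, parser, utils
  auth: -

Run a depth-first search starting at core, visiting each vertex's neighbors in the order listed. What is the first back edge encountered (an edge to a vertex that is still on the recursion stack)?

DFS from core (visiting each vertex's neighbors in the order listed); mark gray on enter, black on exit:
core gray
  auth gray
  auth black
  cfg gray
    cache gray
      cache→auth: auth black — skip
      parser gray
        parser→auth: auth black — skip
      parser black
    cache black
    ui gray
      ui→auth: auth black — skip
      utils gray
        utils→cache: cache black — skip
        utils→auth: auth black — skip
      utils black
      io gray
        io→auth: auth black — skip
      io black
      net gray
        net→cfg: cfg is gray → back edge
First back edge: net → cfg.

net->cfg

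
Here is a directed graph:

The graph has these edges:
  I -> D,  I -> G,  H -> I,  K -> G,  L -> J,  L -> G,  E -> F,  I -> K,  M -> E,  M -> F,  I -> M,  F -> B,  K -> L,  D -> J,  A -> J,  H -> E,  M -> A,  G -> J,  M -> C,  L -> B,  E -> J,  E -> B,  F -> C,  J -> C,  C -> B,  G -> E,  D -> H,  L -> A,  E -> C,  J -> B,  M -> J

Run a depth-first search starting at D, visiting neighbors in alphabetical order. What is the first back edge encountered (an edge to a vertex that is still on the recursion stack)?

DFS from D (visiting neighbors in alphabetical order); mark gray on enter, black on exit:
D gray
  H gray
    E gray
      B gray
      B black
      C gray
        C→B: B black — skip
      C black
      F gray
        F→B: B black — skip
        F→C: C black — skip
      F black
      J gray
        J→B: B black — skip
        J→C: C black — skip
      J black
    E black
    I gray
      I→D: D is gray → back edge
First back edge: I → D.

I→D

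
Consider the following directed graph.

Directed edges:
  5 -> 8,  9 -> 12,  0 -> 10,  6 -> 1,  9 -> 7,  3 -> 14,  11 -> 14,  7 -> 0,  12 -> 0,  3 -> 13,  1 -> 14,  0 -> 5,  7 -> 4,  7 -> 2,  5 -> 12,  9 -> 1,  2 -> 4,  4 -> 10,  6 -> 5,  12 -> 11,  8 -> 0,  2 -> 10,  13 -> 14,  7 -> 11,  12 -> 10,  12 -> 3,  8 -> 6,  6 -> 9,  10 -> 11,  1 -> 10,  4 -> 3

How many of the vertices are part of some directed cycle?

7

A vertex is on a directed cycle iff it belongs to a strongly connected component of size ≥ 2 (or has a self-loop).
The vertices on cycles are {0, 5, 6, 7, 8, 9, 12} — 7 in total.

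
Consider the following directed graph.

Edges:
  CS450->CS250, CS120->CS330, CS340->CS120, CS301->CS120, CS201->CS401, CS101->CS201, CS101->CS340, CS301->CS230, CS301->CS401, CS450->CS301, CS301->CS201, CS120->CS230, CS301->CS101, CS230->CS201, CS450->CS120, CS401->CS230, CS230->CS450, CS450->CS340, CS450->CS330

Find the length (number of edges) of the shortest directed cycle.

For each vertex v, BFS finds the shortest path from v back to v.
The shortest such closed walk is CS301 → CS230 → CS450 → CS301, length 3.

3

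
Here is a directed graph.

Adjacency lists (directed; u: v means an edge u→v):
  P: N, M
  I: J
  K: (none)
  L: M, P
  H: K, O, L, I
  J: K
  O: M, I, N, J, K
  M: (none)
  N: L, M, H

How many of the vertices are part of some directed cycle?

5

A vertex is on a directed cycle iff it belongs to a strongly connected component of size ≥ 2 (or has a self-loop).
The vertices on cycles are {H, L, N, O, P} — 5 in total.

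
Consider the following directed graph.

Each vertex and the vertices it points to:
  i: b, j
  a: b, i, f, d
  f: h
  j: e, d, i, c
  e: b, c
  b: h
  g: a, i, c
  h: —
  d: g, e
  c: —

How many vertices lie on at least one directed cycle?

A vertex is on a directed cycle iff it belongs to a strongly connected component of size ≥ 2 (or has a self-loop).
The vertices on cycles are {a, d, g, i, j} — 5 in total.

5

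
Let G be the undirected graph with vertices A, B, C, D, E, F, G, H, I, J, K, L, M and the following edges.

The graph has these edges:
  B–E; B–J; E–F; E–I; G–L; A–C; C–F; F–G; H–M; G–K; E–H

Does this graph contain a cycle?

DFS, tracking each vertex's parent; an edge to a visited non-parent vertex closes a cycle.
Start from J:
visit J (parent –)
  visit B (parent J)
    B–J: parent, skip
    visit E (parent B)
      E–B: parent, skip
      visit H (parent E)
        visit M (parent H)
          M–H: parent, skip
        H–E: parent, skip
      visit F (parent E)
        F–E: parent, skip
        visit C (parent F)
          C–F: parent, skip
          visit A (parent C)
            A–C: parent, skip
        visit G (parent F)
          G–F: parent, skip
          visit L (parent G)
            L–G: parent, skip
          visit K (parent G)
            K–G: parent, skip
      visit I (parent E)
        I–E: parent, skip
visit D (parent –)
No non-parent visited neighbor found — the graph is a forest.

No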